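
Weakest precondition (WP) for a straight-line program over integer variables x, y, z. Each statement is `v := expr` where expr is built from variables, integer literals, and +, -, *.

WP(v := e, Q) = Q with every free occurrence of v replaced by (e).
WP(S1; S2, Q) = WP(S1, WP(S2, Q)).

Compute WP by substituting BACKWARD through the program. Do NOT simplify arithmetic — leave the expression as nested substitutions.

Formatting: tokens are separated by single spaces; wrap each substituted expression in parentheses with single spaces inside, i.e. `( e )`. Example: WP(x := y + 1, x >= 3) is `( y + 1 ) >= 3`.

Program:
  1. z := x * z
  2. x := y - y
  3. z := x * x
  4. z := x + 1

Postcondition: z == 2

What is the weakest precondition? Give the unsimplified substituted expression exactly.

post: z == 2
stmt 4: z := x + 1  -- replace 1 occurrence(s) of z with (x + 1)
  => ( x + 1 ) == 2
stmt 3: z := x * x  -- replace 0 occurrence(s) of z with (x * x)
  => ( x + 1 ) == 2
stmt 2: x := y - y  -- replace 1 occurrence(s) of x with (y - y)
  => ( ( y - y ) + 1 ) == 2
stmt 1: z := x * z  -- replace 0 occurrence(s) of z with (x * z)
  => ( ( y - y ) + 1 ) == 2

Answer: ( ( y - y ) + 1 ) == 2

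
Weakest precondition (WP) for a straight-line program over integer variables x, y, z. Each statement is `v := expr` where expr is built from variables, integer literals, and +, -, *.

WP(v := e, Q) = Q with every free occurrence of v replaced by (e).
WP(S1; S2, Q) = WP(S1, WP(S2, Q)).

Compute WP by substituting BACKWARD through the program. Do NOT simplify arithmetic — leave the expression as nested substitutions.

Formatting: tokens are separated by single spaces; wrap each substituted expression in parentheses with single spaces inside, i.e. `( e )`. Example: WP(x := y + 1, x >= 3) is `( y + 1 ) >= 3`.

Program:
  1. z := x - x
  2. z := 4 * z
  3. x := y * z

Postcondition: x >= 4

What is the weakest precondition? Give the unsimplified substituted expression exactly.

Answer: ( y * ( 4 * ( x - x ) ) ) >= 4

Derivation:
post: x >= 4
stmt 3: x := y * z  -- replace 1 occurrence(s) of x with (y * z)
  => ( y * z ) >= 4
stmt 2: z := 4 * z  -- replace 1 occurrence(s) of z with (4 * z)
  => ( y * ( 4 * z ) ) >= 4
stmt 1: z := x - x  -- replace 1 occurrence(s) of z with (x - x)
  => ( y * ( 4 * ( x - x ) ) ) >= 4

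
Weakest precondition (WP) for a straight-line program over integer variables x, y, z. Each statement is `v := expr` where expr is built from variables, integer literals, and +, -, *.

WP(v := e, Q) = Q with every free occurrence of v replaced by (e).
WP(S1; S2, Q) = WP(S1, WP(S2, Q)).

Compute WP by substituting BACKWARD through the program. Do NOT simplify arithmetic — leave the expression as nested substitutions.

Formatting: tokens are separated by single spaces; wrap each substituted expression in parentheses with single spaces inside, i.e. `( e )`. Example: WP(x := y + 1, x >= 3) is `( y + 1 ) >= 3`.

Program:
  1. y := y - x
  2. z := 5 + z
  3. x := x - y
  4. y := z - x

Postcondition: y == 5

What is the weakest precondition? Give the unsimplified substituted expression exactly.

Answer: ( ( 5 + z ) - ( x - ( y - x ) ) ) == 5

Derivation:
post: y == 5
stmt 4: y := z - x  -- replace 1 occurrence(s) of y with (z - x)
  => ( z - x ) == 5
stmt 3: x := x - y  -- replace 1 occurrence(s) of x with (x - y)
  => ( z - ( x - y ) ) == 5
stmt 2: z := 5 + z  -- replace 1 occurrence(s) of z with (5 + z)
  => ( ( 5 + z ) - ( x - y ) ) == 5
stmt 1: y := y - x  -- replace 1 occurrence(s) of y with (y - x)
  => ( ( 5 + z ) - ( x - ( y - x ) ) ) == 5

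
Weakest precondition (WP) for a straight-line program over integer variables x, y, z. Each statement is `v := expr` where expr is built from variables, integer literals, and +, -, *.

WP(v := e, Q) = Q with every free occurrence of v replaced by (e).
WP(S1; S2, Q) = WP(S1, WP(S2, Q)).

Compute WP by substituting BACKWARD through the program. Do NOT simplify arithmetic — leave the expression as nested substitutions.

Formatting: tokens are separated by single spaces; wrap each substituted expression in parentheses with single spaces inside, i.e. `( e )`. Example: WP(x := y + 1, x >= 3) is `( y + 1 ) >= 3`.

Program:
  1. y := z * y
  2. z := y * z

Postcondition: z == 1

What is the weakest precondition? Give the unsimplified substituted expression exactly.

Answer: ( ( z * y ) * z ) == 1

Derivation:
post: z == 1
stmt 2: z := y * z  -- replace 1 occurrence(s) of z with (y * z)
  => ( y * z ) == 1
stmt 1: y := z * y  -- replace 1 occurrence(s) of y with (z * y)
  => ( ( z * y ) * z ) == 1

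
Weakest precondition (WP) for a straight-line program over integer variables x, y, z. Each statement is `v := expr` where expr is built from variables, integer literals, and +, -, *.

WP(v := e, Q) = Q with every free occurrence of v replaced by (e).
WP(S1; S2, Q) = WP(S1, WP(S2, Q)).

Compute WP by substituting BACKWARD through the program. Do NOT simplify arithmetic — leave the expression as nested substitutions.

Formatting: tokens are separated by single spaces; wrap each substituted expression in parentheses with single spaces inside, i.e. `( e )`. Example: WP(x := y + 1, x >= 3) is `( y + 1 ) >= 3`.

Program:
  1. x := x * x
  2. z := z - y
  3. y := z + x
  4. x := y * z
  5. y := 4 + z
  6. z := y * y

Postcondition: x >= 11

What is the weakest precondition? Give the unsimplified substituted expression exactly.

post: x >= 11
stmt 6: z := y * y  -- replace 0 occurrence(s) of z with (y * y)
  => x >= 11
stmt 5: y := 4 + z  -- replace 0 occurrence(s) of y with (4 + z)
  => x >= 11
stmt 4: x := y * z  -- replace 1 occurrence(s) of x with (y * z)
  => ( y * z ) >= 11
stmt 3: y := z + x  -- replace 1 occurrence(s) of y with (z + x)
  => ( ( z + x ) * z ) >= 11
stmt 2: z := z - y  -- replace 2 occurrence(s) of z with (z - y)
  => ( ( ( z - y ) + x ) * ( z - y ) ) >= 11
stmt 1: x := x * x  -- replace 1 occurrence(s) of x with (x * x)
  => ( ( ( z - y ) + ( x * x ) ) * ( z - y ) ) >= 11

Answer: ( ( ( z - y ) + ( x * x ) ) * ( z - y ) ) >= 11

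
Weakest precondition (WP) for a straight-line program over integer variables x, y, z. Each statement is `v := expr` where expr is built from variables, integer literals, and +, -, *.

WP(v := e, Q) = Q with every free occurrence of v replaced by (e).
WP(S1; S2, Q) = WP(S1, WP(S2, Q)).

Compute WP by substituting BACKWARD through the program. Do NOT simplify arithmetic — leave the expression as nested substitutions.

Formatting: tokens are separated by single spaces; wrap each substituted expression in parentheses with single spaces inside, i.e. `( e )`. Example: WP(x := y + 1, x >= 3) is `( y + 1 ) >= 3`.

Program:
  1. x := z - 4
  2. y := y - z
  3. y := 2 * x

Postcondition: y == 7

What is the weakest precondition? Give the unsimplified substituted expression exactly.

post: y == 7
stmt 3: y := 2 * x  -- replace 1 occurrence(s) of y with (2 * x)
  => ( 2 * x ) == 7
stmt 2: y := y - z  -- replace 0 occurrence(s) of y with (y - z)
  => ( 2 * x ) == 7
stmt 1: x := z - 4  -- replace 1 occurrence(s) of x with (z - 4)
  => ( 2 * ( z - 4 ) ) == 7

Answer: ( 2 * ( z - 4 ) ) == 7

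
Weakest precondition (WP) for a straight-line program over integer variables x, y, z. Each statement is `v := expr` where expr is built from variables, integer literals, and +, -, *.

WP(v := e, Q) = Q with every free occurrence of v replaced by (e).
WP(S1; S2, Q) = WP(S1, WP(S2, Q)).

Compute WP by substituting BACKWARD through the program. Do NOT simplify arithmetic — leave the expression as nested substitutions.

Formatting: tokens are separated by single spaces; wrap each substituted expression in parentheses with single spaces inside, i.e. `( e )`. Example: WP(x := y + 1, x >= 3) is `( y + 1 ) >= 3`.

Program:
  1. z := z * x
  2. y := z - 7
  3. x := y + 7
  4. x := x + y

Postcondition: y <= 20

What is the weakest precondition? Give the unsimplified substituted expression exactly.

Answer: ( ( z * x ) - 7 ) <= 20

Derivation:
post: y <= 20
stmt 4: x := x + y  -- replace 0 occurrence(s) of x with (x + y)
  => y <= 20
stmt 3: x := y + 7  -- replace 0 occurrence(s) of x with (y + 7)
  => y <= 20
stmt 2: y := z - 7  -- replace 1 occurrence(s) of y with (z - 7)
  => ( z - 7 ) <= 20
stmt 1: z := z * x  -- replace 1 occurrence(s) of z with (z * x)
  => ( ( z * x ) - 7 ) <= 20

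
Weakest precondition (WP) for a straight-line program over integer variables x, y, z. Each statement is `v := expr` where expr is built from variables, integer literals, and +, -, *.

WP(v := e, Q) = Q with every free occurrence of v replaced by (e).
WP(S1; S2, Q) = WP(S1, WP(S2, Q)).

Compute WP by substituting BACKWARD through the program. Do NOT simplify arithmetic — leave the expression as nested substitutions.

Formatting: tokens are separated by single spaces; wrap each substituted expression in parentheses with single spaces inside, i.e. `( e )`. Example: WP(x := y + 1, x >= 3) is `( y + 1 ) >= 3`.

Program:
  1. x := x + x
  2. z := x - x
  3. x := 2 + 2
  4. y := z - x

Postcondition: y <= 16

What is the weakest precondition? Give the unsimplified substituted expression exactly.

post: y <= 16
stmt 4: y := z - x  -- replace 1 occurrence(s) of y with (z - x)
  => ( z - x ) <= 16
stmt 3: x := 2 + 2  -- replace 1 occurrence(s) of x with (2 + 2)
  => ( z - ( 2 + 2 ) ) <= 16
stmt 2: z := x - x  -- replace 1 occurrence(s) of z with (x - x)
  => ( ( x - x ) - ( 2 + 2 ) ) <= 16
stmt 1: x := x + x  -- replace 2 occurrence(s) of x with (x + x)
  => ( ( ( x + x ) - ( x + x ) ) - ( 2 + 2 ) ) <= 16

Answer: ( ( ( x + x ) - ( x + x ) ) - ( 2 + 2 ) ) <= 16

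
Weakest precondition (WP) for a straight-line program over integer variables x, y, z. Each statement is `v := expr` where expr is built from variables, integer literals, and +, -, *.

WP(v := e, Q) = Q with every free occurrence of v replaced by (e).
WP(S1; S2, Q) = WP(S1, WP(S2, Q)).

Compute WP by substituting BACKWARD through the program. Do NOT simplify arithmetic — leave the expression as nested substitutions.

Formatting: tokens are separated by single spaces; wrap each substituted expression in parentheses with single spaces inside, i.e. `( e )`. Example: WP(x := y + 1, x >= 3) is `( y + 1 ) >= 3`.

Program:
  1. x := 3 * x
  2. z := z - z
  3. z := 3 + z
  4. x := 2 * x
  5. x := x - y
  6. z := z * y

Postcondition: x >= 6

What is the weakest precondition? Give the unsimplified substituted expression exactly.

post: x >= 6
stmt 6: z := z * y  -- replace 0 occurrence(s) of z with (z * y)
  => x >= 6
stmt 5: x := x - y  -- replace 1 occurrence(s) of x with (x - y)
  => ( x - y ) >= 6
stmt 4: x := 2 * x  -- replace 1 occurrence(s) of x with (2 * x)
  => ( ( 2 * x ) - y ) >= 6
stmt 3: z := 3 + z  -- replace 0 occurrence(s) of z with (3 + z)
  => ( ( 2 * x ) - y ) >= 6
stmt 2: z := z - z  -- replace 0 occurrence(s) of z with (z - z)
  => ( ( 2 * x ) - y ) >= 6
stmt 1: x := 3 * x  -- replace 1 occurrence(s) of x with (3 * x)
  => ( ( 2 * ( 3 * x ) ) - y ) >= 6

Answer: ( ( 2 * ( 3 * x ) ) - y ) >= 6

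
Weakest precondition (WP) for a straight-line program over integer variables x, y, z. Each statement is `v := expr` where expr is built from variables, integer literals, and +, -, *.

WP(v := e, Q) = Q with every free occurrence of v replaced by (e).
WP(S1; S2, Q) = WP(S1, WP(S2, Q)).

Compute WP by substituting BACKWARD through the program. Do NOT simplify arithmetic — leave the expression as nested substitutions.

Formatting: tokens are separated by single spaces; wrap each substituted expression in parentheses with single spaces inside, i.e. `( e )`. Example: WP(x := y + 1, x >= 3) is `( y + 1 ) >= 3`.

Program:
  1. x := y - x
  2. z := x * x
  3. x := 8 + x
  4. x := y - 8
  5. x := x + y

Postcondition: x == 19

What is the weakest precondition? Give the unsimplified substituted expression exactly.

post: x == 19
stmt 5: x := x + y  -- replace 1 occurrence(s) of x with (x + y)
  => ( x + y ) == 19
stmt 4: x := y - 8  -- replace 1 occurrence(s) of x with (y - 8)
  => ( ( y - 8 ) + y ) == 19
stmt 3: x := 8 + x  -- replace 0 occurrence(s) of x with (8 + x)
  => ( ( y - 8 ) + y ) == 19
stmt 2: z := x * x  -- replace 0 occurrence(s) of z with (x * x)
  => ( ( y - 8 ) + y ) == 19
stmt 1: x := y - x  -- replace 0 occurrence(s) of x with (y - x)
  => ( ( y - 8 ) + y ) == 19

Answer: ( ( y - 8 ) + y ) == 19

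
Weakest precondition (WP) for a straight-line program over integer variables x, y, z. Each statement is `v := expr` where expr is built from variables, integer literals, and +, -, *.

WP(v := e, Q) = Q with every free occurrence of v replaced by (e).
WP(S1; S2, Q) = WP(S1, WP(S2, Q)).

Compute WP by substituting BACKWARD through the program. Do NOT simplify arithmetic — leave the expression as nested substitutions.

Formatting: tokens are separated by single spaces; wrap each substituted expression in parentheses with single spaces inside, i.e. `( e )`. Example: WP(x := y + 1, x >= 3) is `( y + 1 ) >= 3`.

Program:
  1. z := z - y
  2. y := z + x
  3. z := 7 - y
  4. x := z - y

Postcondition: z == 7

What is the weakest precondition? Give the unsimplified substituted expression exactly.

post: z == 7
stmt 4: x := z - y  -- replace 0 occurrence(s) of x with (z - y)
  => z == 7
stmt 3: z := 7 - y  -- replace 1 occurrence(s) of z with (7 - y)
  => ( 7 - y ) == 7
stmt 2: y := z + x  -- replace 1 occurrence(s) of y with (z + x)
  => ( 7 - ( z + x ) ) == 7
stmt 1: z := z - y  -- replace 1 occurrence(s) of z with (z - y)
  => ( 7 - ( ( z - y ) + x ) ) == 7

Answer: ( 7 - ( ( z - y ) + x ) ) == 7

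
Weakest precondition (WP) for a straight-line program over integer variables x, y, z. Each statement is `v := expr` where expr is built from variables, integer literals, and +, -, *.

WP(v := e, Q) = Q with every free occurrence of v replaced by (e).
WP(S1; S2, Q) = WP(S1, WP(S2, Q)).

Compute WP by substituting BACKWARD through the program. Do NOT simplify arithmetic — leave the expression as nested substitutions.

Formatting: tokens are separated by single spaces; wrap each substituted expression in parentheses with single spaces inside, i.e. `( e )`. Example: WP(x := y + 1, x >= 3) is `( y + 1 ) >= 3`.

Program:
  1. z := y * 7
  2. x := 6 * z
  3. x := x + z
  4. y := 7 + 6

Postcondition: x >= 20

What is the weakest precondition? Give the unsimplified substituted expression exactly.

post: x >= 20
stmt 4: y := 7 + 6  -- replace 0 occurrence(s) of y with (7 + 6)
  => x >= 20
stmt 3: x := x + z  -- replace 1 occurrence(s) of x with (x + z)
  => ( x + z ) >= 20
stmt 2: x := 6 * z  -- replace 1 occurrence(s) of x with (6 * z)
  => ( ( 6 * z ) + z ) >= 20
stmt 1: z := y * 7  -- replace 2 occurrence(s) of z with (y * 7)
  => ( ( 6 * ( y * 7 ) ) + ( y * 7 ) ) >= 20

Answer: ( ( 6 * ( y * 7 ) ) + ( y * 7 ) ) >= 20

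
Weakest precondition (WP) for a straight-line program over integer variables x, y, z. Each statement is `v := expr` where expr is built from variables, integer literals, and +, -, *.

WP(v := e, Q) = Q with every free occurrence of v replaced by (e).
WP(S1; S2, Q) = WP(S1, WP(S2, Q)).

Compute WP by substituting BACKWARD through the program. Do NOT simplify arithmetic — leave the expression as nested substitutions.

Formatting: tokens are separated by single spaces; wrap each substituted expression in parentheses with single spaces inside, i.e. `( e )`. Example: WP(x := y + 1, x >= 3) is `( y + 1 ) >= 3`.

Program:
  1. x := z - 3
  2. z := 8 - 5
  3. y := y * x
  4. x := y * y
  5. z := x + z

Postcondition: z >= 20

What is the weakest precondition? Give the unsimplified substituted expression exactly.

Answer: ( ( ( y * ( z - 3 ) ) * ( y * ( z - 3 ) ) ) + ( 8 - 5 ) ) >= 20

Derivation:
post: z >= 20
stmt 5: z := x + z  -- replace 1 occurrence(s) of z with (x + z)
  => ( x + z ) >= 20
stmt 4: x := y * y  -- replace 1 occurrence(s) of x with (y * y)
  => ( ( y * y ) + z ) >= 20
stmt 3: y := y * x  -- replace 2 occurrence(s) of y with (y * x)
  => ( ( ( y * x ) * ( y * x ) ) + z ) >= 20
stmt 2: z := 8 - 5  -- replace 1 occurrence(s) of z with (8 - 5)
  => ( ( ( y * x ) * ( y * x ) ) + ( 8 - 5 ) ) >= 20
stmt 1: x := z - 3  -- replace 2 occurrence(s) of x with (z - 3)
  => ( ( ( y * ( z - 3 ) ) * ( y * ( z - 3 ) ) ) + ( 8 - 5 ) ) >= 20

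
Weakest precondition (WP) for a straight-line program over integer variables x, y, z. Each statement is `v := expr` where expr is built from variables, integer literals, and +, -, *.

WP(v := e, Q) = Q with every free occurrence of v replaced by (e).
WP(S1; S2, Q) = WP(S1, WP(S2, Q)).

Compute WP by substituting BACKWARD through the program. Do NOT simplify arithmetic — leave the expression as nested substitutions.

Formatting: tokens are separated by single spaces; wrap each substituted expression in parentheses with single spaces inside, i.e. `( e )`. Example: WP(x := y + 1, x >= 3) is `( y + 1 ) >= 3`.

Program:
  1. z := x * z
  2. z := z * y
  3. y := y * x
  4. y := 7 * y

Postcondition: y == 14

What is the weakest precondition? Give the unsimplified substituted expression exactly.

Answer: ( 7 * ( y * x ) ) == 14

Derivation:
post: y == 14
stmt 4: y := 7 * y  -- replace 1 occurrence(s) of y with (7 * y)
  => ( 7 * y ) == 14
stmt 3: y := y * x  -- replace 1 occurrence(s) of y with (y * x)
  => ( 7 * ( y * x ) ) == 14
stmt 2: z := z * y  -- replace 0 occurrence(s) of z with (z * y)
  => ( 7 * ( y * x ) ) == 14
stmt 1: z := x * z  -- replace 0 occurrence(s) of z with (x * z)
  => ( 7 * ( y * x ) ) == 14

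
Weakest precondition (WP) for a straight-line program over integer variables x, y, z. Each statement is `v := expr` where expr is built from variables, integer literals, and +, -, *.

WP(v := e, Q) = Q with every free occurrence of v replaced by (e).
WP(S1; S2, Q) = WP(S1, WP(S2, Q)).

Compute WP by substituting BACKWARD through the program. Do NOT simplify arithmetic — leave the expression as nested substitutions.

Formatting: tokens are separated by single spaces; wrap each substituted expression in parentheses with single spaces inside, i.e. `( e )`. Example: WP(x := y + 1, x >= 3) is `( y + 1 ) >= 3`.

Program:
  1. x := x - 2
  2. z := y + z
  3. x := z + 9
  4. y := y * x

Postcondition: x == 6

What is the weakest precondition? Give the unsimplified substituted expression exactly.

post: x == 6
stmt 4: y := y * x  -- replace 0 occurrence(s) of y with (y * x)
  => x == 6
stmt 3: x := z + 9  -- replace 1 occurrence(s) of x with (z + 9)
  => ( z + 9 ) == 6
stmt 2: z := y + z  -- replace 1 occurrence(s) of z with (y + z)
  => ( ( y + z ) + 9 ) == 6
stmt 1: x := x - 2  -- replace 0 occurrence(s) of x with (x - 2)
  => ( ( y + z ) + 9 ) == 6

Answer: ( ( y + z ) + 9 ) == 6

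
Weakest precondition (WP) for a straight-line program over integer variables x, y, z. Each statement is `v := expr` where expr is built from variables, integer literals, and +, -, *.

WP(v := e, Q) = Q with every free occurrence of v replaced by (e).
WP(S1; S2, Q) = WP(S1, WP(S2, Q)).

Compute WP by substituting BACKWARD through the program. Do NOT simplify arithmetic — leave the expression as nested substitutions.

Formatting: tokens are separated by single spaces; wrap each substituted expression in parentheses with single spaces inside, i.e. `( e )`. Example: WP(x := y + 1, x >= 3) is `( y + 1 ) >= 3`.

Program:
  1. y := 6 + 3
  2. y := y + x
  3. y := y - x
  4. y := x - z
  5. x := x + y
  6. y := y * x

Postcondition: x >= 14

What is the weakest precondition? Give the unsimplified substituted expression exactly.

post: x >= 14
stmt 6: y := y * x  -- replace 0 occurrence(s) of y with (y * x)
  => x >= 14
stmt 5: x := x + y  -- replace 1 occurrence(s) of x with (x + y)
  => ( x + y ) >= 14
stmt 4: y := x - z  -- replace 1 occurrence(s) of y with (x - z)
  => ( x + ( x - z ) ) >= 14
stmt 3: y := y - x  -- replace 0 occurrence(s) of y with (y - x)
  => ( x + ( x - z ) ) >= 14
stmt 2: y := y + x  -- replace 0 occurrence(s) of y with (y + x)
  => ( x + ( x - z ) ) >= 14
stmt 1: y := 6 + 3  -- replace 0 occurrence(s) of y with (6 + 3)
  => ( x + ( x - z ) ) >= 14

Answer: ( x + ( x - z ) ) >= 14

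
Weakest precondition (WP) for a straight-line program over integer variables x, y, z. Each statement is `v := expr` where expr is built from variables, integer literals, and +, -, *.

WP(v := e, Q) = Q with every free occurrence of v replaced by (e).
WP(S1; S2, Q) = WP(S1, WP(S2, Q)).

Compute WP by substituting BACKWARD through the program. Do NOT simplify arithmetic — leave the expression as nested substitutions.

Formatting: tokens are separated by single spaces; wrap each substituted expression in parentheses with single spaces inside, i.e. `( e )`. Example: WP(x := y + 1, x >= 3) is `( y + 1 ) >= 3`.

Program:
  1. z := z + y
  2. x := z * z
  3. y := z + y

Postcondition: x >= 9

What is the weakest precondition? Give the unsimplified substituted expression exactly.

Answer: ( ( z + y ) * ( z + y ) ) >= 9

Derivation:
post: x >= 9
stmt 3: y := z + y  -- replace 0 occurrence(s) of y with (z + y)
  => x >= 9
stmt 2: x := z * z  -- replace 1 occurrence(s) of x with (z * z)
  => ( z * z ) >= 9
stmt 1: z := z + y  -- replace 2 occurrence(s) of z with (z + y)
  => ( ( z + y ) * ( z + y ) ) >= 9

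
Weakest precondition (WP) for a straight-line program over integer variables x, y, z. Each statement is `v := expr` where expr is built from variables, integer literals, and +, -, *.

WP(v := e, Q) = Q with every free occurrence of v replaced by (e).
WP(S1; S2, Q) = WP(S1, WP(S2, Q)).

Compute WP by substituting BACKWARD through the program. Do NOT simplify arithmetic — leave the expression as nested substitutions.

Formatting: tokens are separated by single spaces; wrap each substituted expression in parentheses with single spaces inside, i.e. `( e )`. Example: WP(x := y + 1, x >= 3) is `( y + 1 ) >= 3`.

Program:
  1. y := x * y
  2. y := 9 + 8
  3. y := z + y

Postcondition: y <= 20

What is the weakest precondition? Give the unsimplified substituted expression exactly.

Answer: ( z + ( 9 + 8 ) ) <= 20

Derivation:
post: y <= 20
stmt 3: y := z + y  -- replace 1 occurrence(s) of y with (z + y)
  => ( z + y ) <= 20
stmt 2: y := 9 + 8  -- replace 1 occurrence(s) of y with (9 + 8)
  => ( z + ( 9 + 8 ) ) <= 20
stmt 1: y := x * y  -- replace 0 occurrence(s) of y with (x * y)
  => ( z + ( 9 + 8 ) ) <= 20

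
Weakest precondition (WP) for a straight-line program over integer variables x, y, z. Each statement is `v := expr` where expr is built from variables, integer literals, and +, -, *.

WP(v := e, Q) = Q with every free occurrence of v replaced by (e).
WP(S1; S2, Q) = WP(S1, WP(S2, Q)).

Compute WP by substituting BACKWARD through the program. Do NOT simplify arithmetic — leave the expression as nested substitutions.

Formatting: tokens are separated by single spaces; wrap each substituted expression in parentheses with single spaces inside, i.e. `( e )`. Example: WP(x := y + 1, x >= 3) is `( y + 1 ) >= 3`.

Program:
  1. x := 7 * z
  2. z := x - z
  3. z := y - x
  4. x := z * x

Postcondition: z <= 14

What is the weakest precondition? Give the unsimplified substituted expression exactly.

post: z <= 14
stmt 4: x := z * x  -- replace 0 occurrence(s) of x with (z * x)
  => z <= 14
stmt 3: z := y - x  -- replace 1 occurrence(s) of z with (y - x)
  => ( y - x ) <= 14
stmt 2: z := x - z  -- replace 0 occurrence(s) of z with (x - z)
  => ( y - x ) <= 14
stmt 1: x := 7 * z  -- replace 1 occurrence(s) of x with (7 * z)
  => ( y - ( 7 * z ) ) <= 14

Answer: ( y - ( 7 * z ) ) <= 14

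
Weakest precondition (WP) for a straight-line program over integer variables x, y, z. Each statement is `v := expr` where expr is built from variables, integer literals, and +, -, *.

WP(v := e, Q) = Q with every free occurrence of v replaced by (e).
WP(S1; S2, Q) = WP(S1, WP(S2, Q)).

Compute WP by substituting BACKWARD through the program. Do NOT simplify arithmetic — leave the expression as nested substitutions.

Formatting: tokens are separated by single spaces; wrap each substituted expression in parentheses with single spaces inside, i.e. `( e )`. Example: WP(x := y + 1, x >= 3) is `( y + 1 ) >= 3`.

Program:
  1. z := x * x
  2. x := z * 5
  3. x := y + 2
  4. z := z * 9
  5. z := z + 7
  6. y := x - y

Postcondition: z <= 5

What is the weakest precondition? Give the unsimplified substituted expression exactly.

post: z <= 5
stmt 6: y := x - y  -- replace 0 occurrence(s) of y with (x - y)
  => z <= 5
stmt 5: z := z + 7  -- replace 1 occurrence(s) of z with (z + 7)
  => ( z + 7 ) <= 5
stmt 4: z := z * 9  -- replace 1 occurrence(s) of z with (z * 9)
  => ( ( z * 9 ) + 7 ) <= 5
stmt 3: x := y + 2  -- replace 0 occurrence(s) of x with (y + 2)
  => ( ( z * 9 ) + 7 ) <= 5
stmt 2: x := z * 5  -- replace 0 occurrence(s) of x with (z * 5)
  => ( ( z * 9 ) + 7 ) <= 5
stmt 1: z := x * x  -- replace 1 occurrence(s) of z with (x * x)
  => ( ( ( x * x ) * 9 ) + 7 ) <= 5

Answer: ( ( ( x * x ) * 9 ) + 7 ) <= 5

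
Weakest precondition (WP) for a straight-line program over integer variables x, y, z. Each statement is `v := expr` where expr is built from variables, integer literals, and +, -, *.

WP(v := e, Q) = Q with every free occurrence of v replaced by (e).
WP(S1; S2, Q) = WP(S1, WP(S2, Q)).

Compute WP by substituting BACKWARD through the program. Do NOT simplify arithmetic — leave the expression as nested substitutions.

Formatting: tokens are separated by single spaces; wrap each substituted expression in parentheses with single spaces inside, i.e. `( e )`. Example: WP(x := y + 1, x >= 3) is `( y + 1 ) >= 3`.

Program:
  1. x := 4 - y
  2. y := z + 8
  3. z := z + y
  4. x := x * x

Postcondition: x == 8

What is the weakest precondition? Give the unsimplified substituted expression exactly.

Answer: ( ( 4 - y ) * ( 4 - y ) ) == 8

Derivation:
post: x == 8
stmt 4: x := x * x  -- replace 1 occurrence(s) of x with (x * x)
  => ( x * x ) == 8
stmt 3: z := z + y  -- replace 0 occurrence(s) of z with (z + y)
  => ( x * x ) == 8
stmt 2: y := z + 8  -- replace 0 occurrence(s) of y with (z + 8)
  => ( x * x ) == 8
stmt 1: x := 4 - y  -- replace 2 occurrence(s) of x with (4 - y)
  => ( ( 4 - y ) * ( 4 - y ) ) == 8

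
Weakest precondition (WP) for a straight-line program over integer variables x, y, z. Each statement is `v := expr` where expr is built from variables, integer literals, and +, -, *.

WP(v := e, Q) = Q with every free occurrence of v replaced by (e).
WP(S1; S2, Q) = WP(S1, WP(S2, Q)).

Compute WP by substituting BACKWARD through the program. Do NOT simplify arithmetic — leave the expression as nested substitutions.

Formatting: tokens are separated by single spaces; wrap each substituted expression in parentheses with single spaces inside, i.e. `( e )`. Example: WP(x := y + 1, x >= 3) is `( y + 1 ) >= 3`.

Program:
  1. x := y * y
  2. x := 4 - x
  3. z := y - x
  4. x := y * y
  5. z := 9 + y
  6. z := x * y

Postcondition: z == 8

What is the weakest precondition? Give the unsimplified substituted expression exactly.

post: z == 8
stmt 6: z := x * y  -- replace 1 occurrence(s) of z with (x * y)
  => ( x * y ) == 8
stmt 5: z := 9 + y  -- replace 0 occurrence(s) of z with (9 + y)
  => ( x * y ) == 8
stmt 4: x := y * y  -- replace 1 occurrence(s) of x with (y * y)
  => ( ( y * y ) * y ) == 8
stmt 3: z := y - x  -- replace 0 occurrence(s) of z with (y - x)
  => ( ( y * y ) * y ) == 8
stmt 2: x := 4 - x  -- replace 0 occurrence(s) of x with (4 - x)
  => ( ( y * y ) * y ) == 8
stmt 1: x := y * y  -- replace 0 occurrence(s) of x with (y * y)
  => ( ( y * y ) * y ) == 8

Answer: ( ( y * y ) * y ) == 8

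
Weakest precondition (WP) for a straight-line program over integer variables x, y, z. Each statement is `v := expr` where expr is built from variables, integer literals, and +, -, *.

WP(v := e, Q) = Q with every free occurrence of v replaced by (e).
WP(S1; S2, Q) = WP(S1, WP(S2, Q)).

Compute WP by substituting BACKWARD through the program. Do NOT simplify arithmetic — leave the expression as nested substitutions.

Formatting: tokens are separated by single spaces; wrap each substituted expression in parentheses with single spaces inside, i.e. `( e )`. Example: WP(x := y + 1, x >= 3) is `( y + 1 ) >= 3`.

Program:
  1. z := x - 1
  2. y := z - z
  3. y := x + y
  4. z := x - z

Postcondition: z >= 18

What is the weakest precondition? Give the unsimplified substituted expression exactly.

post: z >= 18
stmt 4: z := x - z  -- replace 1 occurrence(s) of z with (x - z)
  => ( x - z ) >= 18
stmt 3: y := x + y  -- replace 0 occurrence(s) of y with (x + y)
  => ( x - z ) >= 18
stmt 2: y := z - z  -- replace 0 occurrence(s) of y with (z - z)
  => ( x - z ) >= 18
stmt 1: z := x - 1  -- replace 1 occurrence(s) of z with (x - 1)
  => ( x - ( x - 1 ) ) >= 18

Answer: ( x - ( x - 1 ) ) >= 18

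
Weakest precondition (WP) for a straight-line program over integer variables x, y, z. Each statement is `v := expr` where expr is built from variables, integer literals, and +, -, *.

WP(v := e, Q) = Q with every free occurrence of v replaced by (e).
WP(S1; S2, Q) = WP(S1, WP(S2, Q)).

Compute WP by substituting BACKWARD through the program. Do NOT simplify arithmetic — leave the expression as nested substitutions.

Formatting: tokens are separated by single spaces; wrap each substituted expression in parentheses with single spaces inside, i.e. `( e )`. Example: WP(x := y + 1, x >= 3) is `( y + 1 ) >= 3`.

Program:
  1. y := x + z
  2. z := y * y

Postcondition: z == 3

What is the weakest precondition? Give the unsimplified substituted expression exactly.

post: z == 3
stmt 2: z := y * y  -- replace 1 occurrence(s) of z with (y * y)
  => ( y * y ) == 3
stmt 1: y := x + z  -- replace 2 occurrence(s) of y with (x + z)
  => ( ( x + z ) * ( x + z ) ) == 3

Answer: ( ( x + z ) * ( x + z ) ) == 3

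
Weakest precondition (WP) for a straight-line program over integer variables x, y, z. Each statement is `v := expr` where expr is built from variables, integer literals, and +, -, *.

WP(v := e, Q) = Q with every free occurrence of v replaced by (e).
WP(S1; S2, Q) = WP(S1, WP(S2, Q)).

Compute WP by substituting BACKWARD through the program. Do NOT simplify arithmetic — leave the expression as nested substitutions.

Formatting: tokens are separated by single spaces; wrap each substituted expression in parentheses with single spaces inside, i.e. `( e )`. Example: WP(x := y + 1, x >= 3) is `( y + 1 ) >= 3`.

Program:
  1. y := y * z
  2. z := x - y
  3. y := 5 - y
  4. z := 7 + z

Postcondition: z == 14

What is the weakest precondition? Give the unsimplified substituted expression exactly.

Answer: ( 7 + ( x - ( y * z ) ) ) == 14

Derivation:
post: z == 14
stmt 4: z := 7 + z  -- replace 1 occurrence(s) of z with (7 + z)
  => ( 7 + z ) == 14
stmt 3: y := 5 - y  -- replace 0 occurrence(s) of y with (5 - y)
  => ( 7 + z ) == 14
stmt 2: z := x - y  -- replace 1 occurrence(s) of z with (x - y)
  => ( 7 + ( x - y ) ) == 14
stmt 1: y := y * z  -- replace 1 occurrence(s) of y with (y * z)
  => ( 7 + ( x - ( y * z ) ) ) == 14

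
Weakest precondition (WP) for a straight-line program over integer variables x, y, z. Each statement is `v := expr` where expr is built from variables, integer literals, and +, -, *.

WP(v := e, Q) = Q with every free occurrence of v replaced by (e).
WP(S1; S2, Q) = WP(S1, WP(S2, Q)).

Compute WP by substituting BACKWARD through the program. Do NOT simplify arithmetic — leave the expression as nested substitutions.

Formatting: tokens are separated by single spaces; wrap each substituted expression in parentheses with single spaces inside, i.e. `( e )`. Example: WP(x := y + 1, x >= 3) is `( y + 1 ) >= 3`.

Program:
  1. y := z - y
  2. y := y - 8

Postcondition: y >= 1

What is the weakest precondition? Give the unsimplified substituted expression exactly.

post: y >= 1
stmt 2: y := y - 8  -- replace 1 occurrence(s) of y with (y - 8)
  => ( y - 8 ) >= 1
stmt 1: y := z - y  -- replace 1 occurrence(s) of y with (z - y)
  => ( ( z - y ) - 8 ) >= 1

Answer: ( ( z - y ) - 8 ) >= 1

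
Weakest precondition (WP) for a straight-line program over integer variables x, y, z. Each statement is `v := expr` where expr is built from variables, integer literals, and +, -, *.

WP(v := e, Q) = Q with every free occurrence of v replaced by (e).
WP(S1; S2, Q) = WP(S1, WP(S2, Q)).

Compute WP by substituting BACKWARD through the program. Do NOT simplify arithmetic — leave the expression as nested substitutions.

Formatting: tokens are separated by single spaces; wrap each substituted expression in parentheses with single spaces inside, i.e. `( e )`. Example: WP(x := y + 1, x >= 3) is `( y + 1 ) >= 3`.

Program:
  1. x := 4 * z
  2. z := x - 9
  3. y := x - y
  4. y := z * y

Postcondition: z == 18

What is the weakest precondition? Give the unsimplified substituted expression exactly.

post: z == 18
stmt 4: y := z * y  -- replace 0 occurrence(s) of y with (z * y)
  => z == 18
stmt 3: y := x - y  -- replace 0 occurrence(s) of y with (x - y)
  => z == 18
stmt 2: z := x - 9  -- replace 1 occurrence(s) of z with (x - 9)
  => ( x - 9 ) == 18
stmt 1: x := 4 * z  -- replace 1 occurrence(s) of x with (4 * z)
  => ( ( 4 * z ) - 9 ) == 18

Answer: ( ( 4 * z ) - 9 ) == 18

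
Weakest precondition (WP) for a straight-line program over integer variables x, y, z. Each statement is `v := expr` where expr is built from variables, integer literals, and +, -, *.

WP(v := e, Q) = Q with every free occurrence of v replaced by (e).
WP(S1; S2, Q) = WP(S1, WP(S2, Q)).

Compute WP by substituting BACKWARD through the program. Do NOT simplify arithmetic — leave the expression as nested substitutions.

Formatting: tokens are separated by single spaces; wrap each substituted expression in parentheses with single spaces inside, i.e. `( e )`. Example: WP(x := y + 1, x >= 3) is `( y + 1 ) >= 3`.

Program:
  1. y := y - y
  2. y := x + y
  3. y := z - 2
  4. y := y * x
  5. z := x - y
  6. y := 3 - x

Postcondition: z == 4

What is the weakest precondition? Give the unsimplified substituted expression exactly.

Answer: ( x - ( ( z - 2 ) * x ) ) == 4

Derivation:
post: z == 4
stmt 6: y := 3 - x  -- replace 0 occurrence(s) of y with (3 - x)
  => z == 4
stmt 5: z := x - y  -- replace 1 occurrence(s) of z with (x - y)
  => ( x - y ) == 4
stmt 4: y := y * x  -- replace 1 occurrence(s) of y with (y * x)
  => ( x - ( y * x ) ) == 4
stmt 3: y := z - 2  -- replace 1 occurrence(s) of y with (z - 2)
  => ( x - ( ( z - 2 ) * x ) ) == 4
stmt 2: y := x + y  -- replace 0 occurrence(s) of y with (x + y)
  => ( x - ( ( z - 2 ) * x ) ) == 4
stmt 1: y := y - y  -- replace 0 occurrence(s) of y with (y - y)
  => ( x - ( ( z - 2 ) * x ) ) == 4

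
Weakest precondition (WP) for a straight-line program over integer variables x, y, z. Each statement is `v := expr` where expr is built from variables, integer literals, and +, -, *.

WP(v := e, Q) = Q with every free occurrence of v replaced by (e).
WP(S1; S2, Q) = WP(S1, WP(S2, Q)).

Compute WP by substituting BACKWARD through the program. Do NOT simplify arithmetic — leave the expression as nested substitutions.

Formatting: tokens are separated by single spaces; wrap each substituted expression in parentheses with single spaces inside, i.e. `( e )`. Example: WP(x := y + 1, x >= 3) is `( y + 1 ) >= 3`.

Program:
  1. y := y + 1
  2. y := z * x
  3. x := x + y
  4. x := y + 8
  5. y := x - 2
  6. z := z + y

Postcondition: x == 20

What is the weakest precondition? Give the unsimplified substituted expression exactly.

post: x == 20
stmt 6: z := z + y  -- replace 0 occurrence(s) of z with (z + y)
  => x == 20
stmt 5: y := x - 2  -- replace 0 occurrence(s) of y with (x - 2)
  => x == 20
stmt 4: x := y + 8  -- replace 1 occurrence(s) of x with (y + 8)
  => ( y + 8 ) == 20
stmt 3: x := x + y  -- replace 0 occurrence(s) of x with (x + y)
  => ( y + 8 ) == 20
stmt 2: y := z * x  -- replace 1 occurrence(s) of y with (z * x)
  => ( ( z * x ) + 8 ) == 20
stmt 1: y := y + 1  -- replace 0 occurrence(s) of y with (y + 1)
  => ( ( z * x ) + 8 ) == 20

Answer: ( ( z * x ) + 8 ) == 20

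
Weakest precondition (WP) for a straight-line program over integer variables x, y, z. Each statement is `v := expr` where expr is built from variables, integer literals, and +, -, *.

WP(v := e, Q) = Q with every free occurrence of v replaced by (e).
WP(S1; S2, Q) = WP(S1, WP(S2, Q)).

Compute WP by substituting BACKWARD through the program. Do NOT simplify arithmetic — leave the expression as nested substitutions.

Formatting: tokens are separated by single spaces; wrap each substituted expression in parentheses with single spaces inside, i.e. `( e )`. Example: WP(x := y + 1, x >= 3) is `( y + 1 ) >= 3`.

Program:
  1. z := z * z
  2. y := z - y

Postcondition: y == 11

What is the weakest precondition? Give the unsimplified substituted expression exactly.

Answer: ( ( z * z ) - y ) == 11

Derivation:
post: y == 11
stmt 2: y := z - y  -- replace 1 occurrence(s) of y with (z - y)
  => ( z - y ) == 11
stmt 1: z := z * z  -- replace 1 occurrence(s) of z with (z * z)
  => ( ( z * z ) - y ) == 11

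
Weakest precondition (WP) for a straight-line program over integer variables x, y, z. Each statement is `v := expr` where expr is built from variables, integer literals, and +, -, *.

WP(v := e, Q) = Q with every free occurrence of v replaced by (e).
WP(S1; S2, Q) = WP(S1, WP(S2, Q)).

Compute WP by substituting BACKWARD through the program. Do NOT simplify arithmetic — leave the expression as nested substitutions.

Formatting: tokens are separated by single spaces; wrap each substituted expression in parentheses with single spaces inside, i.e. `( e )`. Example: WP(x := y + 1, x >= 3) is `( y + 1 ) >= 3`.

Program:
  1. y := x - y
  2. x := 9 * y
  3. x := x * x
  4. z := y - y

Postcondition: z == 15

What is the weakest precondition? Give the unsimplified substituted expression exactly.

post: z == 15
stmt 4: z := y - y  -- replace 1 occurrence(s) of z with (y - y)
  => ( y - y ) == 15
stmt 3: x := x * x  -- replace 0 occurrence(s) of x with (x * x)
  => ( y - y ) == 15
stmt 2: x := 9 * y  -- replace 0 occurrence(s) of x with (9 * y)
  => ( y - y ) == 15
stmt 1: y := x - y  -- replace 2 occurrence(s) of y with (x - y)
  => ( ( x - y ) - ( x - y ) ) == 15

Answer: ( ( x - y ) - ( x - y ) ) == 15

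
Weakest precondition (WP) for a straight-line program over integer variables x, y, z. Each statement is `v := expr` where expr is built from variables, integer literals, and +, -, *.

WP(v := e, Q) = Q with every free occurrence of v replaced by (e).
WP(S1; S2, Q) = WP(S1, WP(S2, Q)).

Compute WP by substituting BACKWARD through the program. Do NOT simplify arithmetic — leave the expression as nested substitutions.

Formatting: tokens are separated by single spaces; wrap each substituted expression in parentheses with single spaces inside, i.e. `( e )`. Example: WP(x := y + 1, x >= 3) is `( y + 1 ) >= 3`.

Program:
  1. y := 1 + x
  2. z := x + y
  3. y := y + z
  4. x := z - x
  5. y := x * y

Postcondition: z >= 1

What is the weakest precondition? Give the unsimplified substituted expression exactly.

Answer: ( x + ( 1 + x ) ) >= 1

Derivation:
post: z >= 1
stmt 5: y := x * y  -- replace 0 occurrence(s) of y with (x * y)
  => z >= 1
stmt 4: x := z - x  -- replace 0 occurrence(s) of x with (z - x)
  => z >= 1
stmt 3: y := y + z  -- replace 0 occurrence(s) of y with (y + z)
  => z >= 1
stmt 2: z := x + y  -- replace 1 occurrence(s) of z with (x + y)
  => ( x + y ) >= 1
stmt 1: y := 1 + x  -- replace 1 occurrence(s) of y with (1 + x)
  => ( x + ( 1 + x ) ) >= 1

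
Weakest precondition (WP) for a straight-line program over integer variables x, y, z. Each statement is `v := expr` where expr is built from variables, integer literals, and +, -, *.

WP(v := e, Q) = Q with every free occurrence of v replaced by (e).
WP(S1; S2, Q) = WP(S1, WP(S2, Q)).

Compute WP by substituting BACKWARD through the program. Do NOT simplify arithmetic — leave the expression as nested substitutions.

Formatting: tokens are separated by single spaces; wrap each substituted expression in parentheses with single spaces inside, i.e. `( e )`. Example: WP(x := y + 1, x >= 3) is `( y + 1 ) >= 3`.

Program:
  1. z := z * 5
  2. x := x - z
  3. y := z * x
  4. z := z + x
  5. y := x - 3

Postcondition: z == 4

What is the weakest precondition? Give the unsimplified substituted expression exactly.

Answer: ( ( z * 5 ) + ( x - ( z * 5 ) ) ) == 4

Derivation:
post: z == 4
stmt 5: y := x - 3  -- replace 0 occurrence(s) of y with (x - 3)
  => z == 4
stmt 4: z := z + x  -- replace 1 occurrence(s) of z with (z + x)
  => ( z + x ) == 4
stmt 3: y := z * x  -- replace 0 occurrence(s) of y with (z * x)
  => ( z + x ) == 4
stmt 2: x := x - z  -- replace 1 occurrence(s) of x with (x - z)
  => ( z + ( x - z ) ) == 4
stmt 1: z := z * 5  -- replace 2 occurrence(s) of z with (z * 5)
  => ( ( z * 5 ) + ( x - ( z * 5 ) ) ) == 4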